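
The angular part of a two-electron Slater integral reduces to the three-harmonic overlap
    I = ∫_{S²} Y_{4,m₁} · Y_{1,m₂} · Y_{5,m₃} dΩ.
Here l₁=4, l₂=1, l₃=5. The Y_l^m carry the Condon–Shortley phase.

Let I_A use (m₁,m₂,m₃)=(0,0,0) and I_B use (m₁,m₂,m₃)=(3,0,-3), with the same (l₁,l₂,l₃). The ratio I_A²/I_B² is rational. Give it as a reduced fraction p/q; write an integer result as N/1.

25/16

l's match ⇒ only the (l;m) 3-j factors differ between A and B.
A: triangle coeff Δ(4,1,5) = 1/495; Σ_t [0,0]: t=0:+1/576 = 1/576; (3j)²=5/99 [(4 1 5; 0 0 0)], sign=-1
B: triangle coeff Δ(4,1,5) = 1/495; Σ_t [0,0]: t=0:+1/5040 = 1/5040; (3j)²=16/495 [(4 1 5; 3 0 -3)], sign=+1
I_A²/I_B² = (5/99)/(16/495) = 25/16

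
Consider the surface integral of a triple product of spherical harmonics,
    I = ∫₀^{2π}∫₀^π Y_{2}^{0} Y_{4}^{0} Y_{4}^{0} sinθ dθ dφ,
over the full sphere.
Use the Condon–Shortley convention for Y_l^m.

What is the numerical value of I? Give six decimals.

Checks pass: Σm=0; 10 even; l₃=4∈[2,6].
(2·2+1)(2·4+1)(2·4+1) = 405
Δ: 2! 2! 6! / 11! → 1/13860
sum: t=0:+1/192 t=1:−1/36 t=2:+1/192 = -5/288
3j²(2 4 4; 0 0 0) = Δ·Π!·Σ² = 20/693  (sign -1)
(m-triple is (0,0,0) — same symbol as above.)
combine: 4πI² = 405·20/693·20/693 = 2000/5929
take √, sign +1: I = 0.16383977

0.163840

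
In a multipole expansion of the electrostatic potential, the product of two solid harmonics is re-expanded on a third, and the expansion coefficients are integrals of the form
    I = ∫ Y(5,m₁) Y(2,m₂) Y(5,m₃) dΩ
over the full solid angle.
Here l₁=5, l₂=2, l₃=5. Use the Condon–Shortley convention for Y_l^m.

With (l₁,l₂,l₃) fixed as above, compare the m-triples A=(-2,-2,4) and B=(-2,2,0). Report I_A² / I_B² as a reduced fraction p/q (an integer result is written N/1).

Shared (l₁,l₂,l₃)=(5,2,5): N and (l;000)² cancel in I_A²/I_B².
A: Δ = 2!·8!·2!/13! = 1/38610; Racah Σ t=0..0: t=0:+1/20160 = 1/20160; ⇒ 3j(5 2 5; -2 -2 4)² = 12/715, sgn -1
B: Δ = 2!·8!·2!/13! = 1/38610; Racah Σ t=2..2: t=2:+1/2880 = 1/2880; ⇒ 3j(5 2 5; -2 2 0)² = 14/429, sgn -1
I_A²/I_B² = (12/715)/(14/429) = 18/35

18/35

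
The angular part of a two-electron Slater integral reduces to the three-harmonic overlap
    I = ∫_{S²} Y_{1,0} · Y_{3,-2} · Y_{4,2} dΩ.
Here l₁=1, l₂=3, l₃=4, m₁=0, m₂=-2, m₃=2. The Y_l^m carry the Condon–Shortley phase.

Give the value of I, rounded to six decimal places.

Rules hold: Σm=0, L=8 even, 2≤4≤4.
N = 3·7·9 = 189
Δ = 0!·2!·6!/9! = 1/252
Racah Σ t=0..0: t=0:+1/36 = 1/36
⇒ 3j(1 3 4; 0 0 0)² = 4/63, sgn +1
Racah Σ t=0..0: t=0:+1/120 = 1/120
⇒ 3j(1 3 4; 0 -2 2)² = 1/21, sgn +1
4πI² = N·(3j₀)²·(3jₘ)² = 4/7
I = +1·√(0.571429/4π) = 0.21324362

0.213244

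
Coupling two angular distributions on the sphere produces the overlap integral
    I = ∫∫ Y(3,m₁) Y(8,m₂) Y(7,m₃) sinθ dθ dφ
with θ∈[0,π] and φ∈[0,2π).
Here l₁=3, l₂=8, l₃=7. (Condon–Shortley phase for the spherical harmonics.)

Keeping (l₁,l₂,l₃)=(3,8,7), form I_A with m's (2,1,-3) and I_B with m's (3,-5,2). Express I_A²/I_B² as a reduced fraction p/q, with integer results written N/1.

343/429

l's match ⇒ only the (l;m) 3-j factors differ between A and B.
A: triangle coeff Δ(3,8,7) = 1/5290740; Σ_t [0,1]: t=0:+1/52254720 t=1:−1/11612160 = -1/14929920; (3j)²=1225/75582 [(3 8 7; 2 1 -3)], sign=-1
B: triangle coeff Δ(3,8,7) = 1/5290740; Σ_t [0,0]: t=0:+1/104509440 = 1/104509440; (3j)²=275/13566 [(3 8 7; 3 -5 2)], sign=-1
I_A²/I_B² = (1225/75582)/(275/13566) = 343/429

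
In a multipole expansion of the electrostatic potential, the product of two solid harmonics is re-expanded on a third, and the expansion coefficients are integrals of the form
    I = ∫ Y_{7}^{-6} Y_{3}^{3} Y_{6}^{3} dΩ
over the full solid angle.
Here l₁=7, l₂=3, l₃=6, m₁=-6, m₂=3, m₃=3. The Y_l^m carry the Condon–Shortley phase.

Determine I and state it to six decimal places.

-0.153803

m-sum 0 ✓  L=16 even ✓  4≤6≤10 ✓
Π(2lᵢ+1) = 15×7×13 = 1365
triangle coeff Δ(7,3,6) = 1/2042040
Σ_t [1,3]: t=1:−1/207360 t=2:+1/57600 t=3:−1/207360 = 1/129600
(3j)²=168/12155 [(7 3 6; 0 0 0)], sign=+1
Σ_t [4,4]: t=4:+1/17418240 = 1/17418240
(3j)²=15/952 [(7 3 6; -6 3 3)], sign=-1
⇒ 4πI² = 945/3179
I = (-1)√(945/3179/(4π)) = -0.15380332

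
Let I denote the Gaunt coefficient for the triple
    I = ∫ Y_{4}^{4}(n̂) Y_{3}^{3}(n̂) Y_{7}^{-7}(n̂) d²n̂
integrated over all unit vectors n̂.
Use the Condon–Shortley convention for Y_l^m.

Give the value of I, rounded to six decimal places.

-0.369241

Checks pass: Σm=0; 14 even; l₃=7∈[1,7].
(2·4+1)(2·3+1)(2·7+1) = 945
Δ: 0! 8! 6! / 15! → 1/45045
sum: t=0:+1/20736 = 1/20736
3j²(4 3 7; 0 0 0) = Δ·Π!·Σ² = 35/1287  (sign -1)
sum: t=0:+1/29030400 = 1/29030400
3j²(4 3 7; 4 3 -7) = Δ·Π!·Σ² = 1/15  (sign +1)
combine: 4πI² = 945·35/1287·1/15 = 245/143
take √, sign -1: I = -0.36924115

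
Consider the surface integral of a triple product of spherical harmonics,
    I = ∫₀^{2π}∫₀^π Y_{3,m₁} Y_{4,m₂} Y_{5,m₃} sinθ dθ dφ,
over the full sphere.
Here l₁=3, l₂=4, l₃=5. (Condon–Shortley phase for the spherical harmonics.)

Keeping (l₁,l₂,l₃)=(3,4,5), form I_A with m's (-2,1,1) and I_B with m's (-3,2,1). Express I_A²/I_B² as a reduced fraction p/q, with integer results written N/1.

Same 3,4,5: normalisation and zero-m 3j drop out of the ratio.
A: Δ: 2! 4! 6! / 13! → 1/180180; sum: t=1:−1/1152 t=2:+1/432 = 5/3456; 3j²(3 4 5; -2 1 1) = Δ·Π!·Σ² = 625/36036  (sign +1)
B: Δ: 2! 4! 6! / 13! → 1/180180; sum: t=2:+1/2304 = 1/2304; 3j²(3 4 5; -3 2 1) = Δ·Π!·Σ² = 75/4004  (sign +1)
I_A²/I_B² = (625/36036)/(75/4004) = 25/27

25/27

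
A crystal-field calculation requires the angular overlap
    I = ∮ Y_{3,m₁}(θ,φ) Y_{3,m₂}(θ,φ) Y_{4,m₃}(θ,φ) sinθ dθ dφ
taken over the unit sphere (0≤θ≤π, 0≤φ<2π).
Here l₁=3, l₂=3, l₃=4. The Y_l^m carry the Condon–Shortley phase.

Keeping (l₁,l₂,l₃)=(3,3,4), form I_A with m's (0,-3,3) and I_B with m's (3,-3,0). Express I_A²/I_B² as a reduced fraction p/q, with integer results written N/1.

7/1

Shared (l₁,l₂,l₃)=(3,3,4): N and (l;000)² cancel in I_A²/I_B².
A: Δ = 2!·4!·4!/11! = 1/34650; Racah Σ t=0..0: t=0:+1/288 = 1/288; ⇒ 3j(3 3 4; 0 -3 3)² = 1/22, sgn -1
B: Δ = 2!·4!·4!/11! = 1/34650; Racah Σ t=0..0: t=0:+1/1152 = 1/1152; ⇒ 3j(3 3 4; 3 -3 0)² = 1/154, sgn +1
I_A²/I_B² = (1/22)/(1/154) = 7/1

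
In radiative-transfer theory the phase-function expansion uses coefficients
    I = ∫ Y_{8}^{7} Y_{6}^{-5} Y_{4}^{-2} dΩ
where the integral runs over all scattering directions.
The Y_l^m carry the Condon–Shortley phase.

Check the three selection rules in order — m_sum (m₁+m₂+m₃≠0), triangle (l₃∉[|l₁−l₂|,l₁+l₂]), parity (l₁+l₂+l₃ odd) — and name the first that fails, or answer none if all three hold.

none

Σmᵢ = 0  ✓
l₃∈[|l₁−l₂|,l₁+l₂]=[2,14], have l₃=4  ✓
Σlᵢ = 18 ⇒ even  ✓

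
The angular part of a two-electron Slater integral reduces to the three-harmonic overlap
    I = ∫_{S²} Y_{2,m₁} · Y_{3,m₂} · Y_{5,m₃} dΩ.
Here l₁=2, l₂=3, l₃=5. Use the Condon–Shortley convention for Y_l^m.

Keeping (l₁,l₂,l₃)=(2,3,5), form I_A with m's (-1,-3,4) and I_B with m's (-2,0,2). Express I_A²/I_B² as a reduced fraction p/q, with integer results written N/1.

l's match ⇒ only the (l;m) 3-j factors differ between A and B.
A: triangle coeff Δ(2,3,5) = 1/2310; Σ_t [0,0]: t=0:+1/4320 = 1/4320; (3j)²=2/55 [(2 3 5; -1 -3 4)], sign=-1
B: triangle coeff Δ(2,3,5) = 1/2310; Σ_t [0,0]: t=0:+1/864 = 1/864; (3j)²=1/66 [(2 3 5; -2 0 2)], sign=-1
I_A²/I_B² = (2/55)/(1/66) = 12/5

12/5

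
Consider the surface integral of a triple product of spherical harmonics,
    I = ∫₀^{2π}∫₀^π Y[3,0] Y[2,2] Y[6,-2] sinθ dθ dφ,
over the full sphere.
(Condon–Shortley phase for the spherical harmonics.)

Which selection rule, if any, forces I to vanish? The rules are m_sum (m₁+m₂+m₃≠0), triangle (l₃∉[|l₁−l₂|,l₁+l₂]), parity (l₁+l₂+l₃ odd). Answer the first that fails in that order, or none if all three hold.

Σmᵢ = 0  ✓
l₃∈[|l₁−l₂|,l₁+l₂]=[1,5], have l₃=6  ✗
Σlᵢ = 11 ⇒ odd

triangle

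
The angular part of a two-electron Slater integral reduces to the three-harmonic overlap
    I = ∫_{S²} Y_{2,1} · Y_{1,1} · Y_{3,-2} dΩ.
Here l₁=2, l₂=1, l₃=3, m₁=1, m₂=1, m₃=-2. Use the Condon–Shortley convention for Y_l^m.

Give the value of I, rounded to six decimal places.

0.261169

m-sum 0 ✓  L=6 even ✓  1≤3≤3 ✓
Π(2lᵢ+1) = 5×3×7 = 105
triangle coeff Δ(2,1,3) = 1/105
Σ_t [0,0]: t=0:+1/4 = 1/4
(3j)²=3/35 [(2 1 3; 0 0 0)], sign=-1
Σ_t [0,0]: t=0:+1/12 = 1/12
(3j)²=2/21 [(2 1 3; 1 1 -2)], sign=-1
⇒ 4πI² = 6/7
I = (+1)√(6/7/(4π)) = 0.26116903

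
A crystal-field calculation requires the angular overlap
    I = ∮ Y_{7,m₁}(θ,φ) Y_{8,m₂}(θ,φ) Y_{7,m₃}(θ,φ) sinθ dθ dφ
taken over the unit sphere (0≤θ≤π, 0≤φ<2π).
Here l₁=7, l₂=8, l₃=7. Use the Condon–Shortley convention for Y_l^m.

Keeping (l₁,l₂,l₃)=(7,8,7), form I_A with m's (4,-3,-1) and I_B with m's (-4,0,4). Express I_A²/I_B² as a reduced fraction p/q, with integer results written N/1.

7000/24649

Same 7,8,7: normalisation and zero-m 3j drop out of the ratio.
A: Δ: 8! 6! 8! / 23! → 1/22086194130; sum: t=0:+1/1045094400 t=1:−1/139345920 t=2:+1/124416000 t=3:−1/746496000 = 1/2090188800; 3j²(7 8 7; 4 -3 -1) = Δ·Π!·Σ² = 100/289731  (sign +1)
B: Δ: 8! 6! 8! / 23! → 1/22086194130; sum: t=5:−1/373248000 t=6:+1/248832000 t=7:−1/1219276800 t=8:+1/58525286400 = 157/292626432000; 3j²(7 8 7; -4 0 4) = Δ·Π!·Σ² = 24649/20281170  (sign -1)
I_A²/I_B² = (100/289731)/(24649/20281170) = 7000/24649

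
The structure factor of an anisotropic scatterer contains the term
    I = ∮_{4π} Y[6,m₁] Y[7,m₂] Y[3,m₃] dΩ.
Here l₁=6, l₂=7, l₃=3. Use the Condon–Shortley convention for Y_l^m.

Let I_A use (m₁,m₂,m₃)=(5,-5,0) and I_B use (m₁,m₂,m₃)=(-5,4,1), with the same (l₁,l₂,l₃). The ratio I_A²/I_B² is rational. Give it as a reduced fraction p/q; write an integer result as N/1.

147/169

l's match ⇒ only the (l;m) 3-j factors differ between A and B.
A: triangle coeff Δ(6,7,3) = 1/2042040; Σ_t [0,1]: t=0:+1/14515200 t=1:−1/4354560 = -1/6220800; (3j)²=77/4420 [(6 7 3; 5 -5 0)], sign=+1
B: triangle coeff Δ(6,7,3) = 1/2042040; Σ_t [9,10]: t=9:−1/2903040 t=10:+1/21772800 = -13/43545600; (3j)²=143/7140 [(6 7 3; -5 4 1)], sign=-1
I_A²/I_B² = (77/4420)/(143/7140) = 147/169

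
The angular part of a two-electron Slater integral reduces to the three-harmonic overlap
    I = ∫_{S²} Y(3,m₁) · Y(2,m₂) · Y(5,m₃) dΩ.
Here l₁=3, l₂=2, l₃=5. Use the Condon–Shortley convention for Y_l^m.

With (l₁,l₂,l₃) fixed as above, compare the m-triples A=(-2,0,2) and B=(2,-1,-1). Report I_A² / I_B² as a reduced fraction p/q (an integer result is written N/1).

Same 3,2,5: normalisation and zero-m 3j drop out of the ratio.
A: Δ: 0! 6! 4! / 11! → 1/2310; sum: t=0:+1/480 = 1/480; 3j²(3 2 5; -2 0 2) = Δ·Π!·Σ² = 3/110  (sign -1)
B: Δ: 0! 6! 4! / 11! → 1/2310; sum: t=0:+1/720 = 1/720; 3j²(3 2 5; 2 -1 -1) = Δ·Π!·Σ² = 4/385  (sign +1)
I_A²/I_B² = (3/110)/(4/385) = 21/8

21/8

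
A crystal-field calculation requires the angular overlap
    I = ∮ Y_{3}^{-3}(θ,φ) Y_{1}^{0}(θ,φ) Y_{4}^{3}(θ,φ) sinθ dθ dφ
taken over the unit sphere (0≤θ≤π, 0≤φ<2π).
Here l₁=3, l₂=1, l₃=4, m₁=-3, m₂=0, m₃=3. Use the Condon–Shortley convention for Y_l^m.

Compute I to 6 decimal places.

Checks pass: Σm=0; 8 even; l₃=4∈[2,4].
(2·3+1)(2·1+1)(2·4+1) = 189
Δ: 0! 6! 2! / 9! → 1/252
sum: t=0:+1/36 = 1/36
3j²(3 1 4; 0 0 0) = Δ·Π!·Σ² = 4/63  (sign +1)
sum: t=0:+1/720 = 1/720
3j²(3 1 4; -3 0 3) = Δ·Π!·Σ² = 1/36  (sign -1)
combine: 4πI² = 189·4/63·1/36 = 1/3
take √, sign -1: I = -0.16286750

-0.162868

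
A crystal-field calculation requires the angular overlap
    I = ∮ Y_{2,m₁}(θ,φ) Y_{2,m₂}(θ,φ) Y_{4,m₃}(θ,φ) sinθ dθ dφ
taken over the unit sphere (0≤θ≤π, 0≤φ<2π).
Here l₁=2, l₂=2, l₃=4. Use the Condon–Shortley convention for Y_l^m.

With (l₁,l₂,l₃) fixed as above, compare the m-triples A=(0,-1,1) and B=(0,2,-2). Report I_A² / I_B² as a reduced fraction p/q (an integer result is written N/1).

2/1

l's match ⇒ only the (l;m) 3-j factors differ between A and B.
A: triangle coeff Δ(2,2,4) = 1/630; Σ_t [0,0]: t=0:+1/24 = 1/24; (3j)²=1/21 [(2 2 4; 0 -1 1)], sign=-1
B: triangle coeff Δ(2,2,4) = 1/630; Σ_t [0,0]: t=0:+1/96 = 1/96; (3j)²=1/42 [(2 2 4; 0 2 -2)], sign=+1
I_A²/I_B² = (1/21)/(1/42) = 2/1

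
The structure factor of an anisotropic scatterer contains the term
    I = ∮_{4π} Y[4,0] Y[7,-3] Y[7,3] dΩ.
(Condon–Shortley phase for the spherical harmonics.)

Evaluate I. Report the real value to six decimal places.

0.041060

Rules hold: Σm=0, L=18 even, 3≤7≤11.
N = 9·15·15 = 2025
Δ = 4!·4!·10!/19! = 1/58198140
Racah Σ t=0..4: t=0:+1/17418240 t=1:−1/622080 t=2:+1/230400 t=3:−1/622080 t=4:+1/17418240 = 1/806400
⇒ 3j(4 7 7; 0 0 0)² = 2268/230945, sgn -1
Racah Σ t=0..4: t=0:+1/9953280 t=1:−1/1088640 t=2:+1/1290240 t=3:−1/13063680 t=4:+1/2090188800 = -83/696729600
⇒ 3j(4 7 7; 0 -3 3)² = 6889/6466460, sgn -1
4πI² = N·(3j₀)²·(3jₘ)² = 45198729/2133423721
I = +1·√(0.021186/4π) = 0.04106006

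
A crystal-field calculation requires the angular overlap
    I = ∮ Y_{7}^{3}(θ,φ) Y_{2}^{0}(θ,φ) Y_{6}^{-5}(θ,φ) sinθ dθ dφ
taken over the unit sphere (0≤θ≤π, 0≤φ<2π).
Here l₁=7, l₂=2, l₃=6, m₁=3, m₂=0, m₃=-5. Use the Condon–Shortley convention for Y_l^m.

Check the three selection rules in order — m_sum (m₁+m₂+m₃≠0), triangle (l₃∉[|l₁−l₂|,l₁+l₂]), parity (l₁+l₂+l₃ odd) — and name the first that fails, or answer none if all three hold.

azimuthal sum: 3 + 0 − 5 = -2  ✗
5 ≤ 6 ≤ 9 (triangle on l)
L = 7 + 2 + 6 = 15 (odd)

m_sum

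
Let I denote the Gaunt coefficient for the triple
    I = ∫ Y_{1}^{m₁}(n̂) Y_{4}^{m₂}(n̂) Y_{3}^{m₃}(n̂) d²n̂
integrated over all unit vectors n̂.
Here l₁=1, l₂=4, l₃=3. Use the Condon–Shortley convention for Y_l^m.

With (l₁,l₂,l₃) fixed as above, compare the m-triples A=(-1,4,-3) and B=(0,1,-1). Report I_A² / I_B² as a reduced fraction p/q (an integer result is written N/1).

28/15

Same 1,4,3: normalisation and zero-m 3j drop out of the ratio.
A: Δ: 2! 0! 6! / 9! → 1/252; sum: t=2:+1/1440 = 1/1440; 3j²(1 4 3; -1 4 -3) = Δ·Π!·Σ² = 1/9  (sign +1)
B: Δ: 2! 0! 6! / 9! → 1/252; sum: t=1:−1/48 = -1/48; 3j²(1 4 3; 0 1 -1) = Δ·Π!·Σ² = 5/84  (sign -1)
I_A²/I_B² = (1/9)/(5/84) = 28/15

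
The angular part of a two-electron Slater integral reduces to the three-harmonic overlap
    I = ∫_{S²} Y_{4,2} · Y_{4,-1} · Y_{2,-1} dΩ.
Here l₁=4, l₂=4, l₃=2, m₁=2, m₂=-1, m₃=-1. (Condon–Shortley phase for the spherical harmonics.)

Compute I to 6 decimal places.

0.127700

Checks pass: Σm=0; 10 even; l₃=2∈[0,8].
(2·4+1)(2·4+1)(2·2+1) = 405
Δ: 6! 2! 2! / 11! → 1/13860
sum: t=2:+1/192 t=3:−1/36 t=4:+1/192 = -5/288
3j²(4 4 2; 0 0 0) = Δ·Π!·Σ² = 20/693  (sign -1)
sum: t=1:−1/240 t=2:+1/96 = 1/160
3j²(4 4 2; 2 -1 -1) = Δ·Π!·Σ² = 27/1540  (sign -1)
combine: 4πI² = 405·20/693·27/1540 = 1215/5929
take √, sign +1: I = 0.12770047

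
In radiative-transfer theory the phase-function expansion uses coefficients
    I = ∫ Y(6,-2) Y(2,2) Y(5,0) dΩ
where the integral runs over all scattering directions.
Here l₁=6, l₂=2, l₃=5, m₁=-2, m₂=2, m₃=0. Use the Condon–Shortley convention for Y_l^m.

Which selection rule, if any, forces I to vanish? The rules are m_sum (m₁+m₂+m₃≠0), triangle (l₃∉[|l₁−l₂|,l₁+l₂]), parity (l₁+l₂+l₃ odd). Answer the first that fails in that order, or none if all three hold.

azimuthal sum: -2 + 2 + 0 = 0  ✓
4 ≤ 5 ≤ 8 (triangle on l)  ✓
L = 6 + 2 + 5 = 13 (odd)  ✗

parity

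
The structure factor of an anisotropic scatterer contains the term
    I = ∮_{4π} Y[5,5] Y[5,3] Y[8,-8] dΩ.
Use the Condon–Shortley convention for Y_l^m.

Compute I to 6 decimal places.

Checks pass: Σm=0; 18 even; l₃=8∈[0,10].
(2·5+1)(2·5+1)(2·8+1) = 2057
Δ: 2! 8! 8! / 19! → 1/37413090
sum: t=0:+1/1036800 t=1:−1/331776 t=2:+1/1036800 = -1/921600
3j²(5 5 8; 0 0 0) = Δ·Π!·Σ² = 490/46189  (sign -1)
sum: t=0:+1/3251404800 = 1/3251404800
3j²(5 5 8; 5 3 -8) = Δ·Π!·Σ² = 5/323  (sign +1)
combine: 4πI² = 2057·490/46189·5/323 = 26950/79781
take √, sign -1: I = -0.16395502

-0.163955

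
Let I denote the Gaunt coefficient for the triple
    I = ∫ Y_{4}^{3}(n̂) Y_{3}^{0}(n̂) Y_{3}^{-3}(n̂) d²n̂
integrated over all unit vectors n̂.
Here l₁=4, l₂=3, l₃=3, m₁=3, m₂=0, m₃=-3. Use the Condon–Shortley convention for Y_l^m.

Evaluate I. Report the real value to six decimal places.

0.203551

m-sum 0 ✓  L=10 even ✓  1≤3≤7 ✓
Π(2lᵢ+1) = 9×7×7 = 441
triangle coeff Δ(4,3,3) = 1/34650
Σ_t [1,3]: t=1:−1/72 t=2:+1/16 t=3:−1/72 = 5/144
(3j)²=2/77 [(4 3 3; 0 0 0)], sign=-1
Σ_t [1,1]: t=1:−1/288 = -1/288
(3j)²=1/22 [(4 3 3; 3 0 -3)], sign=-1
⇒ 4πI² = 63/121
I = (+1)√(63/121/(4π)) = 0.20355073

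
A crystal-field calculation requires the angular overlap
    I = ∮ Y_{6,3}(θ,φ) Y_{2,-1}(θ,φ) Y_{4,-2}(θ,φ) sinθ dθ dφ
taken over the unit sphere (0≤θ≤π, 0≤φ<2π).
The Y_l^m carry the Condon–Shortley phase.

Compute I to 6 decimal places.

-0.252474

Rules hold: Σm=0, L=12 even, 4≤4≤8.
N = 13·5·9 = 585
Δ = 4!·8!·0!/13! = 1/6435
Racah Σ t=2..2: t=2:+1/2304 = 1/2304
⇒ 3j(6 2 4; 0 0 0)² = 5/143, sgn +1
Racah Σ t=1..1: t=1:−1/8640 = -1/8640
⇒ 3j(6 2 4; 3 -1 -2)² = 28/715, sgn -1
4πI² = N·(3j₀)²·(3jₘ)² = 1260/1573
I = -1·√(0.801017/4π) = -0.25247360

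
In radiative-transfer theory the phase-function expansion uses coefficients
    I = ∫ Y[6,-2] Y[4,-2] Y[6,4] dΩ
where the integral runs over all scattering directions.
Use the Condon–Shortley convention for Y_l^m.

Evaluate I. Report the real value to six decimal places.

0.060095

m-sum 0 ✓  L=16 even ✓  2≤6≤10 ✓
Π(2lᵢ+1) = 13×9×13 = 1521
triangle coeff Δ(6,4,6) = 1/15315300
Σ_t [0,4]: t=0:+1/829440 t=1:−1/25920 t=2:+1/9216 t=3:−1/25920 t=4:+1/829440 = 7/207360
(3j)²=28/2431 [(6 4 6; 0 0 0)], sign=+1
Σ_t [0,2]: t=0:+1/3870720 t=1:−1/181440 t=2:+1/138240 = 23/11612160
(3j)²=529/204204 [(6 4 6; -2 -2 4)], sign=+1
⇒ 4πI² = 1587/34969
I = (+1)√(1587/34969/(4π)) = 0.06009550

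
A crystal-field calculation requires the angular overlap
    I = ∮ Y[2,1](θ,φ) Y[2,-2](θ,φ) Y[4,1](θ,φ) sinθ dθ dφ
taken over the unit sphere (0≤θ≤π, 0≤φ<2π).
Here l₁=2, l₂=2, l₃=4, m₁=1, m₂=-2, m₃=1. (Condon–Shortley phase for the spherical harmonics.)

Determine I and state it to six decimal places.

Checks pass: Σm=0; 8 even; l₃=4∈[0,4].
(2·2+1)(2·2+1)(2·4+1) = 225
Δ: 0! 4! 4! / 9! → 1/630
sum: t=0:+1/16 = 1/16
3j²(2 2 4; 0 0 0) = Δ·Π!·Σ² = 2/35  (sign +1)
sum: t=0:+1/144 = 1/144
3j²(2 2 4; 1 -2 1) = Δ·Π!·Σ² = 1/126  (sign -1)
combine: 4πI² = 225·2/35·1/126 = 5/49
take √, sign -1: I = -0.09011188

-0.090112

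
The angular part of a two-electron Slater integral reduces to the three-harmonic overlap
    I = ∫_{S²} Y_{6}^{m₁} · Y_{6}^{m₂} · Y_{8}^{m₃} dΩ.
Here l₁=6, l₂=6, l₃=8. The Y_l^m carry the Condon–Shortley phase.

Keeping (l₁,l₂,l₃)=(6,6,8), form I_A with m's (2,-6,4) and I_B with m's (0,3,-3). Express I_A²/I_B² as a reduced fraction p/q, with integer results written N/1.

55/28

l's match ⇒ only the (l;m) 3-j factors differ between A and B.
A: triangle coeff Δ(6,6,8) = 1/1309458150; Σ_t [0,0]: t=0:+1/557383680 = 1/557383680; (3j)²=55/4199 [(6 6 8; 2 -6 4)], sign=+1
B: triangle coeff Δ(6,6,8) = 1/1309458150; Σ_t [1,4]: t=1:−1/174182400 t=2:+1/11612160 t=3:−1/6220800 t=4:+1/24883200 = -1/24883200; (3j)²=28/4199 [(6 6 8; 0 3 -3)], sign=+1
I_A²/I_B² = (55/4199)/(28/4199) = 55/28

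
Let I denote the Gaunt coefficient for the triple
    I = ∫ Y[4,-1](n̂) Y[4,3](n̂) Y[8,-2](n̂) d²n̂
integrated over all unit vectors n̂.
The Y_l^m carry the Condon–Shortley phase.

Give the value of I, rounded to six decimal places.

Rules hold: Σm=0, L=16 even, 0≤8≤8.
N = 9·9·17 = 1377
Δ = 0!·8!·8!/17! = 1/218790
Racah Σ t=0..0: t=0:+1/331776 = 1/331776
⇒ 3j(4 4 8; 0 0 0)² = 490/21879, sgn +1
Racah Σ t=0..0: t=0:+1/3628800 = 1/3628800
⇒ 3j(4 4 8; -1 3 -2)² = 8/2431, sgn +1
4πI² = N·(3j₀)²·(3jₘ)² = 35280/347633
I = +1·√(0.101486/4π) = 0.08986671

0.089867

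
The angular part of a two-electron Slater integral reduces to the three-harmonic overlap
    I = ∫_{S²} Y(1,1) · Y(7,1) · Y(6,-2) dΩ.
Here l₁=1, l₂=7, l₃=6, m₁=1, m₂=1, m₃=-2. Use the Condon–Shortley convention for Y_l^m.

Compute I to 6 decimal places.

-0.135514

Checks pass: Σm=0; 14 even; l₃=6∈[6,8].
(2·1+1)(2·7+1)(2·6+1) = 585
Δ: 2! 0! 12! / 15! → 1/1365
sum: t=1:−1/518400 = -1/518400
3j²(1 7 6; 0 0 0) = Δ·Π!·Σ² = 7/195  (sign -1)
sum: t=0:+1/1935360 = 1/1935360
3j²(1 7 6; 1 1 -2) = Δ·Π!·Σ² = 1/91  (sign +1)
combine: 4πI² = 585·7/195·1/91 = 3/13
take √, sign -1: I = -0.13551395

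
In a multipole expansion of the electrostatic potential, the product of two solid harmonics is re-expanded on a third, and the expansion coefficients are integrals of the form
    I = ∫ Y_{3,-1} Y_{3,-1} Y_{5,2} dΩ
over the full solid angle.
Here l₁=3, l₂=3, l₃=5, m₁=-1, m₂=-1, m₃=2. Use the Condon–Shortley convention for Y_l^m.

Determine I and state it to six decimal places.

Σlᵢ=11 odd — θ-integrand is odd under cosθ→−cosθ; I=0

0.000000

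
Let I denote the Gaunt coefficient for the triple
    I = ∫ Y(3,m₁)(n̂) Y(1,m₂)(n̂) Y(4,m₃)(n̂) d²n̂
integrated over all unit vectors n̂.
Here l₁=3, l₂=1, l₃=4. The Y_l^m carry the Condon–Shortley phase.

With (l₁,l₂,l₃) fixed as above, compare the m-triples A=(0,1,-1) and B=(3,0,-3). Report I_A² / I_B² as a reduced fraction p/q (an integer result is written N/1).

Shared (l₁,l₂,l₃)=(3,1,4): N and (l;000)² cancel in I_A²/I_B².
A: Δ = 0!·6!·2!/9! = 1/252; Racah Σ t=0..0: t=0:+1/72 = 1/72; ⇒ 3j(3 1 4; 0 1 -1)² = 5/126, sgn -1
B: Δ = 0!·6!·2!/9! = 1/252; Racah Σ t=0..0: t=0:+1/720 = 1/720; ⇒ 3j(3 1 4; 3 0 -3)² = 1/36, sgn -1
I_A²/I_B² = (5/126)/(1/36) = 10/7

10/7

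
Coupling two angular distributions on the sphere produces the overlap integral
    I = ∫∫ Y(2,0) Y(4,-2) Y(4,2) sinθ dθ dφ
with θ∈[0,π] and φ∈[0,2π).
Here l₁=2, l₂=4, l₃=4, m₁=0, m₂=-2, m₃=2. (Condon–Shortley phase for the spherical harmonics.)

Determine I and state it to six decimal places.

0.065536

Checks pass: Σm=0; 10 even; l₃=4∈[2,6].
(2·2+1)(2·4+1)(2·4+1) = 405
Δ: 2! 2! 6! / 11! → 1/13860
sum: t=0:+1/192 t=1:−1/36 t=2:+1/192 = -5/288
3j²(2 4 4; 0 0 0) = Δ·Π!·Σ² = 20/693  (sign -1)
sum: t=0:+1/192 t=1:−1/120 t=2:+1/2880 = -1/360
3j²(2 4 4; 0 -2 2) = Δ·Π!·Σ² = 16/3465  (sign -1)
combine: 4πI² = 405·20/693·16/3465 = 320/5929
take √, sign +1: I = 0.06553591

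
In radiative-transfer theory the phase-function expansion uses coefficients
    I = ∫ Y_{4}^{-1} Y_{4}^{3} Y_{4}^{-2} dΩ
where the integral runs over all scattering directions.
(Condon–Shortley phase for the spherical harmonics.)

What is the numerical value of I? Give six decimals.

-0.063661

Rules hold: Σm=0, L=12 even, 0≤4≤8.
N = 9·9·9 = 729
Δ = 4!·4!·4!/13! = 1/450450
Racah Σ t=0..4: t=0:+1/13824 t=1:−1/216 t=2:+1/64 t=3:−1/216 t=4:+1/13824 = 5/768
⇒ 3j(4 4 4; 0 0 0)² = 18/1001, sgn +1
Racah Σ t=3..4: t=3:−1/576 t=4:+1/864 = -1/1728
⇒ 3j(4 4 4; -1 3 -2)² = 5/1287, sgn -1
4πI² = N·(3j₀)²·(3jₘ)² = 7290/143143
I = -1·√(0.0509281/4π) = -0.06366105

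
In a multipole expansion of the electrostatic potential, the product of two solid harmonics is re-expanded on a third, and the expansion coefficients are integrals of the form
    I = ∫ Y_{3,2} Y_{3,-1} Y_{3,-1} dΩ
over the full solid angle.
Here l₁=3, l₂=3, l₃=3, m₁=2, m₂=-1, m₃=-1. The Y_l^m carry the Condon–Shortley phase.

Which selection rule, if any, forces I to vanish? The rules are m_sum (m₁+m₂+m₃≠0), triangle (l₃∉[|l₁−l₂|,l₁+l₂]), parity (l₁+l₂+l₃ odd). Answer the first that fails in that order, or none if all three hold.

azimuthal sum: 2 − 1 − 1 = 0  ✓
0 ≤ 3 ≤ 6 (triangle on l)  ✓
L = 3 + 3 + 3 = 9 (odd)  ✗

parity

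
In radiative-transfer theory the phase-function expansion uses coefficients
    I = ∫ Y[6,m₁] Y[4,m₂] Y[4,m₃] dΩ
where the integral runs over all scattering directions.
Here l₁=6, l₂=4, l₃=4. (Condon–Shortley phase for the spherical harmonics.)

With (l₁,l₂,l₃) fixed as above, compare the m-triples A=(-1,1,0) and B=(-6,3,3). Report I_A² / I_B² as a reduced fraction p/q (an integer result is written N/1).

5/22

Shared (l₁,l₂,l₃)=(6,4,4): N and (l;000)² cancel in I_A²/I_B².
A: Δ = 6!·6!·2!/15! = 1/1261260; Racah Σ t=3..5: t=3:−1/3456 t=4:+1/1728 t=5:−1/11520 = 7/34560; ⇒ 3j(6 4 4; -1 1 0)² = 7/858, sgn +1
B: Δ = 6!·6!·2!/15! = 1/1261260; Racah Σ t=6..6: t=6:+1/518400 = 1/518400; ⇒ 3j(6 4 4; -6 3 3)² = 7/195, sgn -1
I_A²/I_B² = (7/858)/(7/195) = 5/22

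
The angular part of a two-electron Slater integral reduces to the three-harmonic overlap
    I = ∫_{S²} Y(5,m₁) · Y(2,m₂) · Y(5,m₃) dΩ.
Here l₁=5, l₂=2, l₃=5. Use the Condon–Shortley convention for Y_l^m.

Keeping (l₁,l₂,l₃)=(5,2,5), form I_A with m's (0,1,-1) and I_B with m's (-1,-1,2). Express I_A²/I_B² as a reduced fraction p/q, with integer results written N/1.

l's match ⇒ only the (l;m) 3-j factors differ between A and B.
A: triangle coeff Δ(5,2,5) = 1/38610; Σ_t [1,2]: t=1:−1/1152 t=2:+1/1440 = -1/5760; (3j)²=1/858 [(5 2 5; 0 1 -1)], sign=-1
B: triangle coeff Δ(5,2,5) = 1/38610; Σ_t [0,1]: t=0:+1/2880 t=1:−1/1440 = -1/2880; (3j)²=7/715 [(5 2 5; -1 -1 2)], sign=+1
I_A²/I_B² = (1/858)/(7/715) = 5/42

5/42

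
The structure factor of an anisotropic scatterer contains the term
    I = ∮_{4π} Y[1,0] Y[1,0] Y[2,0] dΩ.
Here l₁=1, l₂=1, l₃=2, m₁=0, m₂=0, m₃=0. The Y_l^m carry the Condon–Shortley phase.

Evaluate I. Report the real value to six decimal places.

m-sum 0 ✓  L=4 even ✓  0≤2≤2 ✓
Π(2lᵢ+1) = 3×3×5 = 45
triangle coeff Δ(1,1,2) = 1/30
Σ_t [0,0]: t=0:+1/1 = 1/1
(3j)²=2/15 [(1 1 2; 0 0 0)], sign=+1
(m-triple is (0,0,0) — same symbol as above.)
⇒ 4πI² = 4/5
I = (+1)√(4/5/(4π)) = 0.25231325

0.252313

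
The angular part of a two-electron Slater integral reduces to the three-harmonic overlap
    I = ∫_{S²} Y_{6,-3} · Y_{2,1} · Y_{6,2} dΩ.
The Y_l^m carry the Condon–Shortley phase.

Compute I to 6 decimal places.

-0.140463

Rules hold: Σm=0, L=14 even, 4≤6≤8.
N = 13·5·13 = 845
Δ = 2!·10!·2!/15! = 1/90090
Racah Σ t=0..2: t=0:+1/69120 t=1:−1/14400 t=2:+1/69120 = -7/172800
⇒ 3j(6 2 6; 0 0 0)² = 14/715, sgn -1
Racah Σ t=1..2: t=1:−1/161280 t=2:+1/60480 = 1/96768
⇒ 3j(6 2 6; -3 1 2)² = 15/1001, sgn +1
4πI² = N·(3j₀)²·(3jₘ)² = 30/121
I = -1·√(0.247934/4π) = -0.14046335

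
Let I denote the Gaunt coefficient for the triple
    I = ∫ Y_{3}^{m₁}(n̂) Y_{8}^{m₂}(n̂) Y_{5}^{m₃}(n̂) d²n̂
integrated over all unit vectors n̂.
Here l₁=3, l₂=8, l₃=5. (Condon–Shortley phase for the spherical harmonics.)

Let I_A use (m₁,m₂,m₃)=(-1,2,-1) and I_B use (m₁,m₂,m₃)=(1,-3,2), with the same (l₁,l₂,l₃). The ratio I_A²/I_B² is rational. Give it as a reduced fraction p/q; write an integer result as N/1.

Shared (l₁,l₂,l₃)=(3,8,5): N and (l;000)² cancel in I_A²/I_B².
A: Δ = 6!·0!·10!/17! = 1/136136; Racah Σ t=4..4: t=4:+1/829440 = 1/829440; ⇒ 3j(3 8 5; -1 2 -1)² = 225/9724, sgn +1
B: Δ = 6!·0!·10!/17! = 1/136136; Racah Σ t=2..2: t=2:+1/1451520 = 1/1451520; ⇒ 3j(3 8 5; 1 -3 2)² = 75/3094, sgn -1
I_A²/I_B² = (225/9724)/(75/3094) = 21/22

21/22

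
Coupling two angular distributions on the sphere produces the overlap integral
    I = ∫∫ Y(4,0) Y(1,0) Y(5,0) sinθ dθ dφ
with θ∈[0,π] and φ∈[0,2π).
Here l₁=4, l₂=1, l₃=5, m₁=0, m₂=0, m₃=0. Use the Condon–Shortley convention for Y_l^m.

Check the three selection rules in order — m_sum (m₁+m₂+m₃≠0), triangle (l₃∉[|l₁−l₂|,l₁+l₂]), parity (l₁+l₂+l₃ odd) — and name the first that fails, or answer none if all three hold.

none

m₁+m₂+m₃ = 0 + 0 + 0 = 0  ✓
triangle: |4−1|=3 ≤ l₃=5 ≤ 4+1=5  ✓
parity: l₁+l₂+l₃ = 10 is even  ✓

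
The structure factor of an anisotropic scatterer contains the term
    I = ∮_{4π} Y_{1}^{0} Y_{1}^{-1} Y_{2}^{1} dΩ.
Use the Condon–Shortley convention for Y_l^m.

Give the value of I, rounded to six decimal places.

m-sum 0 ✓  L=4 even ✓  0≤2≤2 ✓
Π(2lᵢ+1) = 3×3×5 = 45
triangle coeff Δ(1,1,2) = 1/30
Σ_t [0,0]: t=0:+1/1 = 1/1
(3j)²=2/15 [(1 1 2; 0 0 0)], sign=+1
Σ_t [0,0]: t=0:+1/2 = 1/2
(3j)²=1/10 [(1 1 2; 0 -1 1)], sign=-1
⇒ 4πI² = 3/5
I = (-1)√(3/5/(4π)) = -0.21850969

-0.218510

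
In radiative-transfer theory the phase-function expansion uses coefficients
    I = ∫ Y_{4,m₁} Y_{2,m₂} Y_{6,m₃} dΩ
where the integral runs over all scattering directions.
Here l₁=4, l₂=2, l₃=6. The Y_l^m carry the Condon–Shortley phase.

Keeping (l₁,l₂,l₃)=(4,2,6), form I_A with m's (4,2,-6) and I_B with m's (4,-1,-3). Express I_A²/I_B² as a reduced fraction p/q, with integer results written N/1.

55/1

Same 4,2,6: normalisation and zero-m 3j drop out of the ratio.
A: Δ: 0! 8! 4! / 13! → 1/6435; sum: t=0:+1/967680 = 1/967680; 3j²(4 2 6; 4 2 -6) = Δ·Π!·Σ² = 1/13  (sign +1)
B: Δ: 0! 8! 4! / 13! → 1/6435; sum: t=0:+1/241920 = 1/241920; 3j²(4 2 6; 4 -1 -3) = Δ·Π!·Σ² = 1/715  (sign -1)
I_A²/I_B² = (1/13)/(1/715) = 55/1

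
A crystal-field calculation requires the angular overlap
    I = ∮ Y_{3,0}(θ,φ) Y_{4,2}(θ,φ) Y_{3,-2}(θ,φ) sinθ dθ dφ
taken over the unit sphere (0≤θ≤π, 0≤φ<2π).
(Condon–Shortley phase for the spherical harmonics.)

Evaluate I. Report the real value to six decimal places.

-0.044418

Rules hold: Σm=0, L=10 even, 1≤3≤7.
N = 7·9·7 = 441
Δ = 4!·2!·4!/11! = 1/34650
Racah Σ t=1..3: t=1:−1/72 t=2:+1/16 t=3:−1/72 = 5/144
⇒ 3j(3 4 3; 0 0 0)² = 2/77, sgn -1
Racah Σ t=2..3: t=2:+1/96 t=3:−1/72 = -1/288
⇒ 3j(3 4 3; 0 2 -2)² = 1/462, sgn +1
4πI² = N·(3j₀)²·(3jₘ)² = 3/121
I = -1·√(0.0247934/4π) = -0.04441841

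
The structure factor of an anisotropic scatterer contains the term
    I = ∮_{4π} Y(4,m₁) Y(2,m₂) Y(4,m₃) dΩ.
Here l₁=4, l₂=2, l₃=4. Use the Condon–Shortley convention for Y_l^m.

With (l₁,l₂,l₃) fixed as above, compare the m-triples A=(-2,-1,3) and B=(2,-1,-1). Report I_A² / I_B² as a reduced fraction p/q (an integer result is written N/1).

l's match ⇒ only the (l;m) 3-j factors differ between A and B.
A: triangle coeff Δ(4,2,4) = 1/13860; Σ_t [0,1]: t=0:+1/1440 t=1:−1/240 = -1/288; (3j)²=5/132 [(4 2 4; -2 -1 3)], sign=+1
B: triangle coeff Δ(4,2,4) = 1/13860; Σ_t [0,1]: t=0:+1/96 t=1:−1/240 = 1/160; (3j)²=27/1540 [(4 2 4; 2 -1 -1)], sign=-1
I_A²/I_B² = (5/132)/(27/1540) = 175/81

175/81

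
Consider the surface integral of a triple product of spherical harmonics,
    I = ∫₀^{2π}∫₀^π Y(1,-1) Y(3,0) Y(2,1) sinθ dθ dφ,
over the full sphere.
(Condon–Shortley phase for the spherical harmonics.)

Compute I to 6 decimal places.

0.143048

Checks pass: Σm=0; 6 even; l₃=2∈[2,4].
(2·1+1)(2·3+1)(2·2+1) = 105
Δ: 2! 0! 4! / 7! → 1/105
sum: t=1:−1/4 = -1/4
3j²(1 3 2; 0 0 0) = Δ·Π!·Σ² = 3/35  (sign -1)
sum: t=2:+1/12 = 1/12
3j²(1 3 2; -1 0 1) = Δ·Π!·Σ² = 1/35  (sign -1)
combine: 4πI² = 105·3/35·1/35 = 9/35
take √, sign +1: I = 0.14304817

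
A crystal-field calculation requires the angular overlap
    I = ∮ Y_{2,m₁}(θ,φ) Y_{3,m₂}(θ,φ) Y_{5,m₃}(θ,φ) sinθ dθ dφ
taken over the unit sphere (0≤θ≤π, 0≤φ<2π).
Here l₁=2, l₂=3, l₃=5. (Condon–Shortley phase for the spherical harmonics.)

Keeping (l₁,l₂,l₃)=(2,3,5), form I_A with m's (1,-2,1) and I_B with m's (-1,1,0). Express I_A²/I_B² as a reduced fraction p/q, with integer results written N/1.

Shared (l₁,l₂,l₃)=(2,3,5): N and (l;000)² cancel in I_A²/I_B².
A: Δ = 0!·4!·6!/11! = 1/2310; Racah Σ t=0..0: t=0:+1/720 = 1/720; ⇒ 3j(2 3 5; 1 -2 1)² = 4/385, sgn +1
B: Δ = 0!·4!·6!/11! = 1/2310; Racah Σ t=0..0: t=0:+1/288 = 1/288; ⇒ 3j(2 3 5; -1 1 0)² = 5/231, sgn -1
I_A²/I_B² = (4/385)/(5/231) = 12/25

12/25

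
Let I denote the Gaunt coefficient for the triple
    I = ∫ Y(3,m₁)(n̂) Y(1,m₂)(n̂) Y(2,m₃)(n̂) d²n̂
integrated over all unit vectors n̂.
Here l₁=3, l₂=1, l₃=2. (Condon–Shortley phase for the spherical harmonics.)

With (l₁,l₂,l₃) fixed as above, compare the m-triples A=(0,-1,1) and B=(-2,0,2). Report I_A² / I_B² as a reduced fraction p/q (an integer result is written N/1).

3/5

Shared (l₁,l₂,l₃)=(3,1,2): N and (l;000)² cancel in I_A²/I_B².
A: Δ = 2!·4!·0!/7! = 1/105; Racah Σ t=0..0: t=0:+1/12 = 1/12; ⇒ 3j(3 1 2; 0 -1 1)² = 1/35, sgn -1
B: Δ = 2!·4!·0!/7! = 1/105; Racah Σ t=1..1: t=1:−1/24 = -1/24; ⇒ 3j(3 1 2; -2 0 2)² = 1/21, sgn -1
I_A²/I_B² = (1/35)/(1/21) = 3/5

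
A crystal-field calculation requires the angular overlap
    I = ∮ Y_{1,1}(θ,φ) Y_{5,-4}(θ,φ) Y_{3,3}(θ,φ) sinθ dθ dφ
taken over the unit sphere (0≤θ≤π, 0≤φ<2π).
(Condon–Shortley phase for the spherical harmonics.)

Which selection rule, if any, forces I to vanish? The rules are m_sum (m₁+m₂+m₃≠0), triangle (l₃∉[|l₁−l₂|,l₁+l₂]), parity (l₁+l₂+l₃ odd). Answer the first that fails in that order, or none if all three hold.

triangle

azimuthal sum: 1 − 4 + 3 = 0  ✓
4 ≤ 3 ≤ 6 (triangle on l)  ✗
L = 1 + 5 + 3 = 9 (odd)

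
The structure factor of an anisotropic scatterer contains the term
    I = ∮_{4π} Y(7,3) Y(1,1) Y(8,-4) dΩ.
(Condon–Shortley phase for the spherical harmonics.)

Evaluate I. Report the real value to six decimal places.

0.248575

Rules hold: Σm=0, L=16 even, 6≤8≤8.
N = 15·3·17 = 765
Δ = 0!·14!·2!/17! = 1/2040
Racah Σ t=0..0: t=0:+1/25401600 = 1/25401600
⇒ 3j(7 1 8; 0 0 0)² = 8/255, sgn +1
Racah Σ t=0..0: t=0:+1/174182400 = 1/174182400
⇒ 3j(7 1 8; 3 1 -4)² = 11/340, sgn +1
4πI² = N·(3j₀)²·(3jₘ)² = 66/85
I = +1·√(0.776471/4π) = 0.24857507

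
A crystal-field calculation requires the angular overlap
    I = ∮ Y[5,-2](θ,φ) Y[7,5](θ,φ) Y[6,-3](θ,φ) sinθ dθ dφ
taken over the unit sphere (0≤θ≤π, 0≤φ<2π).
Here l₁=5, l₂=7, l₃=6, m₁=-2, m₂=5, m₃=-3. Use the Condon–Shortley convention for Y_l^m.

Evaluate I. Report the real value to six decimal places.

-0.124673

Rules hold: Σm=0, L=18 even, 2≤6≤12.
N = 11·15·13 = 2145
Δ = 6!·4!·8!/19! = 1/174594420
Racah Σ t=1..5: t=1:−1/4147200 t=2:+1/207360 t=3:−1/82944 t=4:+1/207360 t=5:−1/4147200 = -1/345600
⇒ 3j(5 7 6; 0 0 0)² = 420/46189, sgn -1
Racah Σ t=4..6: t=4:+1/11612160 t=5:−1/2419200 t=6:+1/6220800 = -29/174182400
⇒ 3j(5 7 6; -2 5 -3)² = 841/83980, sgn +1
4πI² = N·(3j₀)²·(3jₘ)² = 264915/1356277
I = -1·√(0.195325/4π) = -0.12467350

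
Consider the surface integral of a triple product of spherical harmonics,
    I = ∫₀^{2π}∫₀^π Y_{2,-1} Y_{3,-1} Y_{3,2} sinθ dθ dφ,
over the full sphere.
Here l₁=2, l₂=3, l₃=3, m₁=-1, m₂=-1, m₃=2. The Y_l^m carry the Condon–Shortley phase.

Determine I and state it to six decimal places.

0.162868

Checks pass: Σm=0; 8 even; l₃=3∈[1,5].
(2·2+1)(2·3+1)(2·3+1) = 245
Δ: 2! 2! 4! / 9! → 1/3780
sum: t=0:+1/24 t=1:−1/4 t=2:+1/24 = -1/6
3j²(2 3 3; 0 0 0) = Δ·Π!·Σ² = 4/105  (sign +1)
sum: t=1:−1/12 t=2:+1/48 = -1/16
3j²(2 3 3; -1 -1 2) = Δ·Π!·Σ² = 1/28  (sign +1)
combine: 4πI² = 245·4/105·1/28 = 1/3
take √, sign +1: I = 0.16286750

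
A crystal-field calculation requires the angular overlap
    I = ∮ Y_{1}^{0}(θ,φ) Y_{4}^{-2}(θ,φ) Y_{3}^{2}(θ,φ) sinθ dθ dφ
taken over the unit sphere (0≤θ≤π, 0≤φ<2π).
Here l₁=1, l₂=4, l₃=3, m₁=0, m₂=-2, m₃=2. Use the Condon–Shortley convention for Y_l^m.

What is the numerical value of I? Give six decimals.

Rules hold: Σm=0, L=8 even, 3≤3≤5.
N = 3·9·7 = 189
Δ = 2!·0!·6!/9! = 1/252
Racah Σ t=1..1: t=1:−1/36 = -1/36
⇒ 3j(1 4 3; 0 0 0)² = 4/63, sgn +1
Racah Σ t=1..1: t=1:−1/120 = -1/120
⇒ 3j(1 4 3; 0 -2 2)² = 1/21, sgn +1
4πI² = N·(3j₀)²·(3jₘ)² = 4/7
I = +1·√(0.571429/4π) = 0.21324362

0.213244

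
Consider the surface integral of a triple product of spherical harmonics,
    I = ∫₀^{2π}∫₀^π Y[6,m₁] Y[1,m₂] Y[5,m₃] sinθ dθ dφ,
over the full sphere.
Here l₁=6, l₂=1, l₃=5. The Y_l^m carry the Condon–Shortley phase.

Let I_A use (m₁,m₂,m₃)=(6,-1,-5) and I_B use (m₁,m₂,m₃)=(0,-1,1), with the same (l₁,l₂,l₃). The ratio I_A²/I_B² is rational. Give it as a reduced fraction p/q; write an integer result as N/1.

22/5

Shared (l₁,l₂,l₃)=(6,1,5): N and (l;000)² cancel in I_A²/I_B².
A: Δ = 2!·10!·0!/13! = 1/858; Racah Σ t=0..0: t=0:+1/7257600 = 1/7257600; ⇒ 3j(6 1 5; 6 -1 -5)² = 1/13, sgn +1
B: Δ = 2!·10!·0!/13! = 1/858; Racah Σ t=0..0: t=0:+1/34560 = 1/34560; ⇒ 3j(6 1 5; 0 -1 1)² = 5/286, sgn +1
I_A²/I_B² = (1/13)/(5/286) = 22/5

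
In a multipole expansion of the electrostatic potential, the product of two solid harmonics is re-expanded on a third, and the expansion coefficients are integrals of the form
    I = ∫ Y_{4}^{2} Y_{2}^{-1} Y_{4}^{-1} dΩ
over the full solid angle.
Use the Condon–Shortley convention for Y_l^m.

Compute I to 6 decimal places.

0.127700

m-sum 0 ✓  L=10 even ✓  2≤4≤6 ✓
Π(2lᵢ+1) = 9×5×9 = 405
triangle coeff Δ(4,2,4) = 1/13860
Σ_t [0,2]: t=0:+1/192 t=1:−1/36 t=2:+1/192 = -5/288
(3j)²=20/693 [(4 2 4; 0 0 0)], sign=-1
Σ_t [0,1]: t=0:+1/96 t=1:−1/240 = 1/160
(3j)²=27/1540 [(4 2 4; 2 -1 -1)], sign=-1
⇒ 4πI² = 1215/5929
I = (+1)√(1215/5929/(4π)) = 0.12770047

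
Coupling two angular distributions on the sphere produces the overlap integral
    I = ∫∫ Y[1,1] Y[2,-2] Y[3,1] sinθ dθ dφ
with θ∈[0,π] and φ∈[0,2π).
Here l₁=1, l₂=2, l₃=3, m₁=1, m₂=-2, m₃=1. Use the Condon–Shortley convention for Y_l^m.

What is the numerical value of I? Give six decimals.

Checks pass: Σm=0; 6 even; l₃=3∈[1,3].
(2·1+1)(2·2+1)(2·3+1) = 105
Δ: 0! 2! 4! / 7! → 1/105
sum: t=0:+1/4 = 1/4
3j²(1 2 3; 0 0 0) = Δ·Π!·Σ² = 3/35  (sign -1)
sum: t=0:+1/48 = 1/48
3j²(1 2 3; 1 -2 1) = Δ·Π!·Σ² = 1/105  (sign +1)
combine: 4πI² = 105·3/35·1/105 = 3/35
take √, sign -1: I = -0.08258890

-0.082589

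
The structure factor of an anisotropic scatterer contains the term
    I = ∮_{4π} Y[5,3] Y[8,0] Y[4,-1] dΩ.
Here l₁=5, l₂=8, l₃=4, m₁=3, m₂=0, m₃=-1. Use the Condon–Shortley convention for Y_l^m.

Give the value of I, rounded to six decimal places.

Σmᵢ = 2 ≠ 0, so the φ-integral vanishes; I = 0

0.000000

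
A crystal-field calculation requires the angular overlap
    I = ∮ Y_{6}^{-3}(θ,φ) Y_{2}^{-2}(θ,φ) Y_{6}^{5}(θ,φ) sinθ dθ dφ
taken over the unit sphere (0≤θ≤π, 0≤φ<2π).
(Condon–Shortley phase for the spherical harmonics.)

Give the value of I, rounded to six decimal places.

0.120286

Checks pass: Σm=0; 14 even; l₃=6∈[4,8].
(2·6+1)(2·2+1)(2·6+1) = 845
Δ: 2! 10! 2! / 15! → 1/90090
sum: t=0:+1/69120 t=1:−1/14400 t=2:+1/69120 = -7/172800
3j²(6 2 6; 0 0 0) = Δ·Π!·Σ² = 14/715  (sign -1)
sum: t=0:+1/1451520 = 1/1451520
3j²(6 2 6; -3 -2 5) = Δ·Π!·Σ² = 1/91  (sign -1)
combine: 4πI² = 845·14/715·1/91 = 2/11
take √, sign +1: I = 0.12028562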